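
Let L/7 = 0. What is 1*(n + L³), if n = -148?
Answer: -148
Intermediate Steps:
L = 0 (L = 7*0 = 0)
1*(n + L³) = 1*(-148 + 0³) = 1*(-148 + 0) = 1*(-148) = -148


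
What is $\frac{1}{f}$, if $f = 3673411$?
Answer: $\frac{1}{3673411} \approx 2.7223 \cdot 10^{-7}$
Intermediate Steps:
$\frac{1}{f} = \frac{1}{3673411}$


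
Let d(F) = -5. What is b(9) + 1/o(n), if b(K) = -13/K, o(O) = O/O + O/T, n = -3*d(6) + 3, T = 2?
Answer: -121/90 ≈ -1.3444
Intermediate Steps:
n = 18 (n = -3*(-5) + 3 = 15 + 3 = 18)
o(O) = 1 + O/2 (o(O) = O/O + O/2 = 1 + O*(½) = 1 + O/2)
b(9) + 1/o(n) = -13/9 + 1/(1 + (½)*18) = -13*⅑ + 1/(1 + 9) = -13/9 + 1/10 = -13/9 + ⅒ = -121/90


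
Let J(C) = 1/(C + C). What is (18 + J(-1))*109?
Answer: 3815/2 ≈ 1907.5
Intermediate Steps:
J(C) = 1/(2*C)
(18 + J(-1))*109 = (18 + (½)/(-1))*109 = (18 + (½)*(-1))*109 = (18 - ½)*109 = (35/2)*109 = 3815/2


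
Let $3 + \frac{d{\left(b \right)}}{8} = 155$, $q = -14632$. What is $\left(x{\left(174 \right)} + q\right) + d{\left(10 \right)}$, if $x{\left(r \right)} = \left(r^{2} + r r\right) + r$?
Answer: $47310$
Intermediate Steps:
$d{\left(b \right)} = 1216$ ($d{\left(b \right)} = -24 + 8 \cdot 155 = -24 + 1240 = 1216$)
$x{\left(r \right)} = r + 2 r^{2}$ ($x{\left(r \right)} = \left(r^{2} + r^{2}\right) + r = 2 r^{2} + r = r + 2 r^{2}$)
$\left(x{\left(174 \right)} + q\right) + d{\left(10 \right)} = \left(174 \left(1 + 2 \cdot 174\right) - 14632\right) + 1216 = \left(174 \left(1 + 348\right) - 14632\right) + 1216 = \left(174 \cdot 349 - 14632\right) + 1216 = \left(60726 - 14632\right) + 1216 = 46094 + 1216 = 47310$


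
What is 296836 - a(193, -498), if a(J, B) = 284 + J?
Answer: 296359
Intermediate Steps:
296836 - a(193, -498) = 296836 - (284 + 193) = 296836 - 1*477 = 296836 - 477 = 296359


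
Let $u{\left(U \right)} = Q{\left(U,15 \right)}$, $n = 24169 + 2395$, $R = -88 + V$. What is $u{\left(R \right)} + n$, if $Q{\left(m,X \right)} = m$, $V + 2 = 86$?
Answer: $26560$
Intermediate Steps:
$V = 84$ ($V = -2 + 86 = 84$)
$R = -4$ ($R = -88 + 84 = -4$)
$n = 26564$
$u{\left(U \right)} = U$
$u{\left(R \right)} + n = -4 + 26564 = 26560$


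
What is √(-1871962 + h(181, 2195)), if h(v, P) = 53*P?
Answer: I*√1755627 ≈ 1325.0*I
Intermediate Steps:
√(-1871962 + h(181, 2195)) = √(-1871962 + 53*2195) = √(-1871962 + 116335) = √(-1755627) = I*√1755627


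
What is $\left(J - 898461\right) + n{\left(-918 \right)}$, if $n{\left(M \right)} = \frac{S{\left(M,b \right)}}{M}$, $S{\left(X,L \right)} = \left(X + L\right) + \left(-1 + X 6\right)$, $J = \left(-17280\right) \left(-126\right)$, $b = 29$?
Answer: $\frac{586981120}{459} \approx 1.2788 \cdot 10^{6}$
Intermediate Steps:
$J = 2177280$
$S{\left(X,L \right)} = -1 + L + 7 X$ ($S{\left(X,L \right)} = \left(L + X\right) + \left(-1 + 6 X\right) = -1 + L + 7 X$)
$n{\left(M \right)} = \frac{28 + 7 M}{M}$ ($n{\left(M \right)} = \frac{-1 + 29 + 7 M}{M} = \frac{28 + 7 M}{M}$)
$\left(J - 898461\right) + n{\left(-918 \right)} = \left(2177280 - 898461\right) + \left(7 + \frac{28}{-918}\right) = \left(2177280 - 898461\right) + \left(7 + 28 \left(- \frac{1}{918}\right)\right) = \left(2177280 - 898461\right) + \left(7 - \frac{14}{459}\right) = 1278819 + \frac{3199}{459} = \frac{586981120}{459}$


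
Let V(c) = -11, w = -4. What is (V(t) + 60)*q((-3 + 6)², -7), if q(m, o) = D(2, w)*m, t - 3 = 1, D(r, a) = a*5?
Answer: -8820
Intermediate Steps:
D(r, a) = 5*a
t = 4 (t = 3 + 1 = 4)
q(m, o) = -20*m (q(m, o) = (5*(-4))*m = -20*m)
(V(t) + 60)*q((-3 + 6)², -7) = (-11 + 60)*(-20*(-3 + 6)²) = 49*(-20*3²) = 49*(-20*9) = 49*(-180) = -8820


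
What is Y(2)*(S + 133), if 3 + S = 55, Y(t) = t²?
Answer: 740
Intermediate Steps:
S = 52 (S = -3 + 55 = 52)
Y(2)*(S + 133) = 2²*(52 + 133) = 4*185 = 740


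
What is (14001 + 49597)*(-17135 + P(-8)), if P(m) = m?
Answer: -1090260514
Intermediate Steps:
(14001 + 49597)*(-17135 + P(-8)) = (14001 + 49597)*(-17135 - 8) = 63598*(-17143) = -1090260514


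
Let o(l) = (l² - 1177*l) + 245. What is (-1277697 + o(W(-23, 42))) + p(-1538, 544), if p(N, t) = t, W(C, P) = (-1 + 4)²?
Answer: -1287420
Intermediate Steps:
W(C, P) = 9 (W(C, P) = 3² = 9)
o(l) = 245 + l² - 1177*l
(-1277697 + o(W(-23, 42))) + p(-1538, 544) = (-1277697 + (245 + 9² - 1177*9)) + 544 = (-1277697 + (245 + 81 - 10593)) + 544 = (-1277697 - 10267) + 544 = -1287964 + 544 = -1287420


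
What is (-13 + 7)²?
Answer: 36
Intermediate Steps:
(-13 + 7)² = (-6)² = 36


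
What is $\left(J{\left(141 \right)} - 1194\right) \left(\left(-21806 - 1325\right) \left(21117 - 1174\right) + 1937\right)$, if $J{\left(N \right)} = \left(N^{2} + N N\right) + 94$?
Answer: $-17834764980552$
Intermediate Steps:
$J{\left(N \right)} = 94 + 2 N^{2}$ ($J{\left(N \right)} = \left(N^{2} + N^{2}\right) + 94 = 2 N^{2} + 94 = 94 + 2 N^{2}$)
$\left(J{\left(141 \right)} - 1194\right) \left(\left(-21806 - 1325\right) \left(21117 - 1174\right) + 1937\right) = \left(\left(94 + 2 \cdot 141^{2}\right) - 1194\right) \left(\left(-21806 - 1325\right) \left(21117 - 1174\right) + 1937\right) = \left(\left(94 + 2 \cdot 19881\right) - 1194\right) \left(\left(-23131\right) 19943 + 1937\right) = \left(\left(94 + 39762\right) - 1194\right) \left(-461301533 + 1937\right) = \left(39856 - 1194\right) \left(-461299596\right) = 38662 \left(-461299596\right) = -17834764980552$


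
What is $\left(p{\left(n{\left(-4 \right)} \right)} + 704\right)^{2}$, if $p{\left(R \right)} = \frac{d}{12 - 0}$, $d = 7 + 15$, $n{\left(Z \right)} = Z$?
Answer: $\frac{17935225}{36} \approx 4.982 \cdot 10^{5}$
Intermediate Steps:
$d = 22$
$p{\left(R \right)} = \frac{11}{6}$ ($p{\left(R \right)} = \frac{22}{12 - 0} = \frac{22}{12 + 0} = \frac{22}{12} = 22 \cdot \frac{1}{12} = \frac{11}{6}$)
$\left(p{\left(n{\left(-4 \right)} \right)} + 704\right)^{2} = \left(\frac{11}{6} + 704\right)^{2} = \left(\frac{4235}{6}\right)^{2} = \frac{17935225}{36}$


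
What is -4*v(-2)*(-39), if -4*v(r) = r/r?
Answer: -39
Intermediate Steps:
v(r) = -1/4 (v(r) = -r/(4*r) = -1/4*1 = -1/4)
-4*v(-2)*(-39) = -4*(-1/4)*(-39) = 1*(-39) = -39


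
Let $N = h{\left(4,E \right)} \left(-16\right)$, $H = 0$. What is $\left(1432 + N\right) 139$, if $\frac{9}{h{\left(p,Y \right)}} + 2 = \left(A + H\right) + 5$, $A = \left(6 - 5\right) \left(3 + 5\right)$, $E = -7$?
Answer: $\frac{2169512}{11} \approx 1.9723 \cdot 10^{5}$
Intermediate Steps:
$A = 8$ ($A = 1 \cdot 8 = 8$)
$h{\left(p,Y \right)} = \frac{9}{11}$ ($h{\left(p,Y \right)} = \frac{9}{-2 + \left(\left(8 + 0\right) + 5\right)} = \frac{9}{-2 + \left(8 + 5\right)} = \frac{9}{-2 + 13} = \frac{9}{11}$)
$N = - \frac{144}{11}$ ($N = \frac{9}{11} \left(-16\right) = - \frac{144}{11} \approx -13.091$)
$\left(1432 + N\right) 139 = \left(1432 - \frac{144}{11}\right) 139 = \frac{15608}{11} \cdot 139 = \frac{2169512}{11}$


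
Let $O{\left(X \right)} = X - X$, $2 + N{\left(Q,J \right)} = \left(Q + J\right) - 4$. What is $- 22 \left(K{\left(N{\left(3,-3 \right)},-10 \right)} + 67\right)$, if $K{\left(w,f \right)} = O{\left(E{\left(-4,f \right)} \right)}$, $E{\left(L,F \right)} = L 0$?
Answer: $-1474$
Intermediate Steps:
$E{\left(L,F \right)} = 0$
$N{\left(Q,J \right)} = -6 + J + Q$ ($N{\left(Q,J \right)} = -2 - \left(4 - J - Q\right) = -2 + \left(-4 + J + Q\right) = -6 + J + Q$)
$O{\left(X \right)} = 0$
$K{\left(w,f \right)} = 0$
$- 22 \left(K{\left(N{\left(3,-3 \right)},-10 \right)} + 67\right) = - 22 \left(0 + 67\right) = \left(-22\right) 67 = -1474$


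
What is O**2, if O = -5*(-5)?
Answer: 625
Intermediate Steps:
O = 25
O**2 = 25**2 = 625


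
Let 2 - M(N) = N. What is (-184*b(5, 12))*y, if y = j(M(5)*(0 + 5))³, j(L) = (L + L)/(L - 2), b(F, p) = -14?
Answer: 69552000/4913 ≈ 14157.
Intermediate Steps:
M(N) = 2 - N
j(L) = 2*L/(-2 + L) (j(L) = (2*L)/(-2 + L) = 2*L/(-2 + L))
y = 27000/4913 (y = (2*((2 - 1*5)*(0 + 5))/(-2 + (2 - 1*5)*(0 + 5)))³ = (2*((2 - 5)*5)/(-2 + (2 - 5)*5))³ = (2*(-3*5)/(-2 - 3*5))³ = (2*(-15)/(-2 - 15))³ = (2*(-15)/(-17))³ = (2*(-15)*(-1/17))³ = (30/17)³ = 27000/4913 ≈ 5.4956)
(-184*b(5, 12))*y = -184*(-14)*(27000/4913) = 2576*(27000/4913) = 69552000/4913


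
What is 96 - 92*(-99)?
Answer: 9204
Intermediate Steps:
96 - 92*(-99) = 96 + 9108 = 9204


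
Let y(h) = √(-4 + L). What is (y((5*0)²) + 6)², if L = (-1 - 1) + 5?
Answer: (6 + I)² ≈ 35.0 + 12.0*I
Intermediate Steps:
L = 3 (L = -2 + 5 = 3)
y(h) = I (y(h) = √(-4 + 3) = √(-1) = I)
(y((5*0)²) + 6)² = (I + 6)² = (6 + I)²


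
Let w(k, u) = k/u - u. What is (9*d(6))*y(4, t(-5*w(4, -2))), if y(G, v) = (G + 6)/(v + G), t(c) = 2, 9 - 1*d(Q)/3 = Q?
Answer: 135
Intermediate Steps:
d(Q) = 27 - 3*Q
w(k, u) = -u + k/u
y(G, v) = (6 + G)/(G + v)
(9*d(6))*y(4, t(-5*w(4, -2))) = (9*(27 - 3*6))*((6 + 4)/(4 + 2)) = (9*(27 - 18))*(10/6) = (9*9)*((⅙)*10) = 81*(5/3) = 135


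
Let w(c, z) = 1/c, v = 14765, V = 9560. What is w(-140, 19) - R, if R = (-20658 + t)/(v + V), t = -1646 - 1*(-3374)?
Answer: 3001/3892 ≈ 0.77107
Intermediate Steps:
t = 1728 (t = -1646 + 3374 = 1728)
R = -3786/4865 (R = (-20658 + 1728)/(14765 + 9560) = -18930/24325 = -18930*1/24325 = -3786/4865 ≈ -0.77821)
w(-140, 19) - R = 1/(-140) - 1*(-3786/4865) = -1/140 + 3786/4865 = 3001/3892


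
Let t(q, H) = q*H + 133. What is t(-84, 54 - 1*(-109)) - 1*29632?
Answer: -43191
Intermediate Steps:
t(q, H) = 133 + H*q (t(q, H) = H*q + 133 = 133 + H*q)
t(-84, 54 - 1*(-109)) - 1*29632 = (133 + (54 - 1*(-109))*(-84)) - 1*29632 = (133 + (54 + 109)*(-84)) - 29632 = (133 + 163*(-84)) - 29632 = (133 - 13692) - 29632 = -13559 - 29632 = -43191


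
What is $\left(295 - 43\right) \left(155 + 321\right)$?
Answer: $119952$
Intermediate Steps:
$\left(295 - 43\right) \left(155 + 321\right) = 252 \cdot 476 = 119952$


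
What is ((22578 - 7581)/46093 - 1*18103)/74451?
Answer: -834406582/3431669943 ≈ -0.24315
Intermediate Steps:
((22578 - 7581)/46093 - 1*18103)/74451 = (14997*(1/46093) - 18103)*(1/74451) = (14997/46093 - 18103)*(1/74451) = -834406582/46093*1/74451 = -834406582/3431669943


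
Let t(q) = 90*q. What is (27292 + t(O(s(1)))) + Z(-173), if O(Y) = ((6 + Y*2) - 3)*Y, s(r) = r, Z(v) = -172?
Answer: 27570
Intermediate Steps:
O(Y) = Y*(3 + 2*Y) (O(Y) = ((6 + 2*Y) - 3)*Y = (3 + 2*Y)*Y = Y*(3 + 2*Y))
(27292 + t(O(s(1)))) + Z(-173) = (27292 + 90*(1*(3 + 2*1))) - 172 = (27292 + 90*(1*(3 + 2))) - 172 = (27292 + 90*(1*5)) - 172 = (27292 + 90*5) - 172 = (27292 + 450) - 172 = 27742 - 172 = 27570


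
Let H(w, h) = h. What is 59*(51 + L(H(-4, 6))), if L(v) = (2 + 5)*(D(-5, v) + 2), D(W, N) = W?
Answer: 1770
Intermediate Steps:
L(v) = -21 (L(v) = (2 + 5)*(-5 + 2) = 7*(-3) = -21)
59*(51 + L(H(-4, 6))) = 59*(51 - 21) = 59*30 = 1770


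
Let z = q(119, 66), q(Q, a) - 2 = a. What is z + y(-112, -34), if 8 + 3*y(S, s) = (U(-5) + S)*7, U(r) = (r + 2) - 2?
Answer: -623/3 ≈ -207.67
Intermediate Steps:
q(Q, a) = 2 + a
U(r) = r (U(r) = (2 + r) - 2 = r)
z = 68 (z = 2 + 66 = 68)
y(S, s) = -43/3 + 7*S/3 (y(S, s) = -8/3 + ((-5 + S)*7)/3 = -8/3 + (-35 + 7*S)/3 = -8/3 + (-35/3 + 7*S/3) = -43/3 + 7*S/3)
z + y(-112, -34) = 68 + (-43/3 + (7/3)*(-112)) = 68 + (-43/3 - 784/3) = 68 - 827/3 = -623/3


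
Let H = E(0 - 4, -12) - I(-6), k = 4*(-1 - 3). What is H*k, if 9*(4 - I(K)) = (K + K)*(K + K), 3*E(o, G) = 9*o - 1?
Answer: 16/3 ≈ 5.3333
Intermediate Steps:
E(o, G) = -⅓ + 3*o (E(o, G) = (9*o - 1)/3 = (-1 + 9*o)/3 = -⅓ + 3*o)
k = -16 (k = 4*(-4) = -16)
I(K) = 4 - 4*K²/9 (I(K) = 4 - (K + K)*(K + K)/9 = 4 - 2*K*2*K/9 = 4 - 4*K²/9)
H = -⅓ (H = (-⅓ + 3*(0 - 4)) - (4 - 4/9*(-6)²) = (-⅓ + 3*(-4)) - (4 - 4/9*36) = (-⅓ - 12) - (4 - 16) = -37/3 - 1*(-12) = -37/3 + 12 = -⅓ ≈ -0.33333)
H*k = -⅓*(-16) = 16/3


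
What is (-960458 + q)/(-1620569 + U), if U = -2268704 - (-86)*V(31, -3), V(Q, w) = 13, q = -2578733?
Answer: 3539191/3888155 ≈ 0.91025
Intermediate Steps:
U = -2267586 (U = -2268704 - (-86)*13 = -2268704 - 1*(-1118) = -2268704 + 1118 = -2267586)
(-960458 + q)/(-1620569 + U) = (-960458 - 2578733)/(-1620569 - 2267586) = -3539191/(-3888155) = -3539191*(-1/3888155) = 3539191/3888155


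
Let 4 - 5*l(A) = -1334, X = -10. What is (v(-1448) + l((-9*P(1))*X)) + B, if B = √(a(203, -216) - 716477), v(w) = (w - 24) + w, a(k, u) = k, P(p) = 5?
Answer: -13262/5 + 3*I*√79586 ≈ -2652.4 + 846.33*I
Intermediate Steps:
l(A) = 1338/5 (l(A) = ⅘ - ⅕*(-1334) = ⅘ + 1334/5 = 1338/5)
v(w) = -24 + 2*w (v(w) = (-24 + w) + w = -24 + 2*w)
B = 3*I*√79586 (B = √(203 - 716477) = √(-716274) = 3*I*√79586 ≈ 846.33*I)
(v(-1448) + l((-9*P(1))*X)) + B = ((-24 + 2*(-1448)) + 1338/5) + 3*I*√79586 = ((-24 - 2896) + 1338/5) + 3*I*√79586 = (-2920 + 1338/5) + 3*I*√79586 = -13262/5 + 3*I*√79586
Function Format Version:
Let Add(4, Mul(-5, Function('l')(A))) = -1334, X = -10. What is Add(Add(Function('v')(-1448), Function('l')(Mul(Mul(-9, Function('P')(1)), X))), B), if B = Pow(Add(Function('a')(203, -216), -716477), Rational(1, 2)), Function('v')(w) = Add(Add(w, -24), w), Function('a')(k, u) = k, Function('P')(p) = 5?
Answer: Add(Rational(-13262, 5), Mul(3, I, Pow(79586, Rational(1, 2)))) ≈ Add(-2652.4, Mul(846.33, I))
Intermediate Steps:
Function('l')(A) = Rational(1338, 5) (Function('l')(A) = Add(Rational(4, 5), Mul(Rational(-1, 5), -1334)) = Add(Rational(4, 5), Rational(1334, 5)) = Rational(1338, 5))
Function('v')(w) = Add(-24, Mul(2, w)) (Function('v')(w) = Add(Add(-24, w), w) = Add(-24, Mul(2, w)))
B = Mul(3, I, Pow(79586, Rational(1, 2))) (B = Pow(Add(203, -716477), Rational(1, 2)) = Pow(-716274, Rational(1, 2)) = Mul(3, I, Pow(79586, Rational(1, 2))) ≈ Mul(846.33, I))
Add(Add(Function('v')(-1448), Function('l')(Mul(Mul(-9, Function('P')(1)), X))), B) = Add(Add(Add(-24, Mul(2, -1448)), Rational(1338, 5)), Mul(3, I, Pow(79586, Rational(1, 2)))) = Add(Add(Add(-24, -2896), Rational(1338, 5)), Mul(3, I, Pow(79586, Rational(1, 2)))) = Add(Add(-2920, Rational(1338, 5)), Mul(3, I, Pow(79586, Rational(1, 2)))) = Add(Rational(-13262, 5), Mul(3, I, Pow(79586, Rational(1, 2))))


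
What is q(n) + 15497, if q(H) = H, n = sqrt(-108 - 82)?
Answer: 15497 + I*sqrt(190) ≈ 15497.0 + 13.784*I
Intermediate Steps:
n = I*sqrt(190) (n = sqrt(-190) = I*sqrt(190) ≈ 13.784*I)
q(n) + 15497 = I*sqrt(190) + 15497 = 15497 + I*sqrt(190)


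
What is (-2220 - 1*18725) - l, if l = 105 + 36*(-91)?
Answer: -17774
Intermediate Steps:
l = -3171 (l = 105 - 3276 = -3171)
(-2220 - 1*18725) - l = (-2220 - 1*18725) - 1*(-3171) = (-2220 - 18725) + 3171 = -20945 + 3171 = -17774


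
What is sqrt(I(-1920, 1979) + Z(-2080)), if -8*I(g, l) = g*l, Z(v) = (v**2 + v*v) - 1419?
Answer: sqrt(9126341) ≈ 3021.0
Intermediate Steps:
Z(v) = -1419 + 2*v**2 (Z(v) = (v**2 + v**2) - 1419 = 2*v**2 - 1419 = -1419 + 2*v**2)
I(g, l) = -g*l/8
sqrt(I(-1920, 1979) + Z(-2080)) = sqrt(-1/8*(-1920)*1979 + (-1419 + 2*(-2080)**2)) = sqrt(474960 + (-1419 + 2*4326400)) = sqrt(474960 + (-1419 + 8652800)) = sqrt(474960 + 8651381) = sqrt(9126341)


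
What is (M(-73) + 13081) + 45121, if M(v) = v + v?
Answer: 58056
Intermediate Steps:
M(v) = 2*v
(M(-73) + 13081) + 45121 = (2*(-73) + 13081) + 45121 = (-146 + 13081) + 45121 = 12935 + 45121 = 58056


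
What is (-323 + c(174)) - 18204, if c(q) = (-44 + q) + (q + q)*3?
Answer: -17353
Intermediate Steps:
c(q) = -44 + 7*q (c(q) = (-44 + q) + (2*q)*3 = (-44 + q) + 6*q = -44 + 7*q)
(-323 + c(174)) - 18204 = (-323 + (-44 + 7*174)) - 18204 = (-323 + (-44 + 1218)) - 18204 = (-323 + 1174) - 18204 = 851 - 18204 = -17353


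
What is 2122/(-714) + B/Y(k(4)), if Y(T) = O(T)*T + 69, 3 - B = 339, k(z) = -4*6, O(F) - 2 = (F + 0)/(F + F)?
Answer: -14389/357 ≈ -40.305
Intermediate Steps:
O(F) = 5/2 (O(F) = 2 + (F + 0)/(F + F) = 2 + F/((2*F)) = 2 + F*(1/(2*F)) = 2 + ½ = 5/2)
k(z) = -24
B = -336 (B = 3 - 1*339 = 3 - 339 = -336)
Y(T) = 69 + 5*T/2 (Y(T) = 5*T/2 + 69 = 69 + 5*T/2)
2122/(-714) + B/Y(k(4)) = 2122/(-714) - 336/(69 + (5/2)*(-24)) = 2122*(-1/714) - 336/(69 - 60) = -1061/357 - 336/9 = -1061/357 - 336*⅑ = -1061/357 - 112/3 = -14389/357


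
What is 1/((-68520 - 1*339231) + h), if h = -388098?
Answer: -1/795849 ≈ -1.2565e-6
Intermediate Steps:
1/((-68520 - 1*339231) + h) = 1/((-68520 - 1*339231) - 388098) = 1/((-68520 - 339231) - 388098) = 1/(-407751 - 388098) = 1/(-795849) = -1/795849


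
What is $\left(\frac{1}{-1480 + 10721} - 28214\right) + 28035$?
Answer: $- \frac{1654138}{9241} \approx -179.0$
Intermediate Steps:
$\left(\frac{1}{-1480 + 10721} - 28214\right) + 28035 = \left(\frac{1}{9241} - 28214\right) + 28035 = - \frac{260725573}{9241} + 28035 = - \frac{1654138}{9241}$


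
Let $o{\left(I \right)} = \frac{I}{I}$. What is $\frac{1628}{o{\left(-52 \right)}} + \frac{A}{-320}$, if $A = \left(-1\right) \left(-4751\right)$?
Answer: $\frac{516209}{320} \approx 1613.2$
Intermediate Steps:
$o{\left(I \right)} = 1$
$A = 4751$
$\frac{1628}{o{\left(-52 \right)}} + \frac{A}{-320} = \frac{1628}{1} + \frac{4751}{-320} = 1628 \cdot 1 + 4751 \left(- \frac{1}{320}\right) = 1628 - \frac{4751}{320} = \frac{516209}{320}$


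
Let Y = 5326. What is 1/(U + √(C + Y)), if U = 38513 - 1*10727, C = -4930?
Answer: 421/11697900 - √11/128676900 ≈ 3.5964e-5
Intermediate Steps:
U = 27786 (U = 38513 - 10727 = 27786)
1/(U + √(C + Y)) = 1/(27786 + √(-4930 + 5326)) = 1/(27786 + √396) = 1/(27786 + 6*√11)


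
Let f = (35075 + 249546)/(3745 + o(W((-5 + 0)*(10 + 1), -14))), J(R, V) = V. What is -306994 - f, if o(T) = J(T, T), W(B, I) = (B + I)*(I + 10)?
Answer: -1234707495/4021 ≈ -3.0707e+5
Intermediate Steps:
W(B, I) = (10 + I)*(B + I) (W(B, I) = (B + I)*(10 + I) = (10 + I)*(B + I))
o(T) = T
f = 284621/4021 (f = (35075 + 249546)/(3745 + ((-14)² + 10*((-5 + 0)*(10 + 1)) + 10*(-14) + ((-5 + 0)*(10 + 1))*(-14))) = 284621/(3745 + (196 + 10*(-5*11) - 140 - 5*11*(-14))) = 284621/(3745 + (196 + 10*(-55) - 140 - 55*(-14))) = 284621/(3745 + (196 - 550 - 140 + 770)) = 284621/(3745 + 276) = 284621/4021 ≈ 70.784)
-306994 - f = -306994 - 1*284621/4021 = -306994 - 284621/4021 = -1234707495/4021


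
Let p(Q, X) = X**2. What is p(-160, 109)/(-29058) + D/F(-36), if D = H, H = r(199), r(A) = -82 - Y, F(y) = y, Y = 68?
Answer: 18199/4843 ≈ 3.7578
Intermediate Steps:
r(A) = -150 (r(A) = -82 - 1*68 = -82 - 68 = -150)
H = -150
D = -150
p(-160, 109)/(-29058) + D/F(-36) = 109**2/(-29058) - 150/(-36) = 11881*(-1/29058) - 150*(-1/36) = -11881/29058 + 25/6 = 18199/4843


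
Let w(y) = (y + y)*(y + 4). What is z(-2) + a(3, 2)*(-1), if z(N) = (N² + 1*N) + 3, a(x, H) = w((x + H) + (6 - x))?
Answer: -187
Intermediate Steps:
w(y) = 2*y*(4 + y) (w(y) = (2*y)*(4 + y) = 2*y*(4 + y))
a(x, H) = 2*(6 + H)*(10 + H) (a(x, H) = 2*((x + H) + (6 - x))*(4 + ((x + H) + (6 - x))) = 2*((H + x) + (6 - x))*(4 + ((H + x) + (6 - x))) = 2*(6 + H)*(4 + (6 + H)) = 2*(6 + H)*(10 + H))
z(N) = 3 + N + N² (z(N) = (N² + N) + 3 = (N + N²) + 3 = 3 + N + N²)
z(-2) + a(3, 2)*(-1) = (3 - 2 + (-2)²) + (2*(6 + 2)*(10 + 2))*(-1) = (3 - 2 + 4) + (2*8*12)*(-1) = 5 + 192*(-1) = 5 - 192 = -187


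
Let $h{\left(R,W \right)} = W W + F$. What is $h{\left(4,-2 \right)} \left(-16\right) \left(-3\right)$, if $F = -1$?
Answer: $144$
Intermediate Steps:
$h{\left(R,W \right)} = -1 + W^{2}$ ($h{\left(R,W \right)} = W W - 1 = W^{2} - 1 = -1 + W^{2}$)
$h{\left(4,-2 \right)} \left(-16\right) \left(-3\right) = \left(-1 + \left(-2\right)^{2}\right) \left(-16\right) \left(-3\right) = \left(-1 + 4\right) \left(-16\right) \left(-3\right) = 3 \left(-16\right) \left(-3\right) = \left(-48\right) \left(-3\right) = 144$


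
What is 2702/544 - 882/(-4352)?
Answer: 11249/2176 ≈ 5.1696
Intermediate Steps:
2702/544 - 882/(-4352) = 2702*(1/544) - 882*(-1/4352) = 1351/272 + 441/2176 = 11249/2176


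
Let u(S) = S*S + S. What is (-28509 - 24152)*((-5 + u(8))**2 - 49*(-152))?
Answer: -628614357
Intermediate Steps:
u(S) = S + S**2 (u(S) = S**2 + S = S + S**2)
(-28509 - 24152)*((-5 + u(8))**2 - 49*(-152)) = (-28509 - 24152)*((-5 + 8*(1 + 8))**2 - 49*(-152)) = -52661*((-5 + 8*9)**2 + 7448) = -52661*((-5 + 72)**2 + 7448) = -52661*(67**2 + 7448) = -52661*(4489 + 7448) = -52661*11937 = -628614357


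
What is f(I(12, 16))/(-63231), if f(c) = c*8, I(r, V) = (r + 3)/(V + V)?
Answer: -5/84308 ≈ -5.9306e-5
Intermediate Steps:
I(r, V) = (3 + r)/(2*V) (I(r, V) = (3 + r)/((2*V)) = (3 + r)*(1/(2*V)) = (3 + r)/(2*V))
f(c) = 8*c
f(I(12, 16))/(-63231) = (8*((1/2)*(3 + 12)/16))/(-63231) = (8*((1/2)*(1/16)*15))*(-1/63231) = (8*(15/32))*(-1/63231) = (15/4)*(-1/63231) = -5/84308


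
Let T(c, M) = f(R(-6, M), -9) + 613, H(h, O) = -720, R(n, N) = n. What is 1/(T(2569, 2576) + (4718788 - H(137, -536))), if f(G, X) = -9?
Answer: 1/4720112 ≈ 2.1186e-7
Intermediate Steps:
T(c, M) = 604 (T(c, M) = -9 + 613 = 604)
1/(T(2569, 2576) + (4718788 - H(137, -536))) = 1/(604 + (4718788 - 1*(-720))) = 1/(604 + (4718788 + 720)) = 1/(604 + 4719508) = 1/4720112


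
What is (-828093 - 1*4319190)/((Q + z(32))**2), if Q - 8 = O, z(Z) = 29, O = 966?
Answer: -5147283/1006009 ≈ -5.1165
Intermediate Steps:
Q = 974 (Q = 8 + 966 = 974)
(-828093 - 1*4319190)/((Q + z(32))**2) = (-828093 - 1*4319190)/((974 + 29)**2) = (-828093 - 4319190)/(1003**2) = -5147283/1006009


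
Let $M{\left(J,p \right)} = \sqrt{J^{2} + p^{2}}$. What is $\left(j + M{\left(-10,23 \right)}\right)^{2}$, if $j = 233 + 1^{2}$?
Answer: $\left(234 + \sqrt{629}\right)^{2} \approx 67122.0$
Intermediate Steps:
$j = 234$ ($j = 233 + 1 = 234$)
$\left(j + M{\left(-10,23 \right)}\right)^{2} = \left(234 + \sqrt{\left(-10\right)^{2} + 23^{2}}\right)^{2} = \left(234 + \sqrt{100 + 529}\right)^{2} = \left(234 + \sqrt{629}\right)^{2}$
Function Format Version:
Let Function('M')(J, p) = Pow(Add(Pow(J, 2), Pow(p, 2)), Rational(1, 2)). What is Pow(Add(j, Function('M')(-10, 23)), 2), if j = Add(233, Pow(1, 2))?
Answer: Pow(Add(234, Pow(629, Rational(1, 2))), 2) ≈ 67122.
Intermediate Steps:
j = 234 (j = Add(233, 1) = 234)
Pow(Add(j, Function('M')(-10, 23)), 2) = Pow(Add(234, Pow(Add(Pow(-10, 2), Pow(23, 2)), Rational(1, 2))), 2) = Pow(Add(234, Pow(Add(100, 529), Rational(1, 2))), 2) = Pow(Add(234, Pow(629, Rational(1, 2))), 2)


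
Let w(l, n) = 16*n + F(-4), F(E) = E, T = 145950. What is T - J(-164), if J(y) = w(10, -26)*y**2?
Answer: 11442270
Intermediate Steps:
w(l, n) = -4 + 16*n (w(l, n) = 16*n - 4 = -4 + 16*n)
J(y) = -420*y**2 (J(y) = (-4 + 16*(-26))*y**2 = (-4 - 416)*y**2 = -420*y**2)
T - J(-164) = 145950 - (-420)*(-164)**2 = 145950 - (-420)*26896 = 145950 - 1*(-11296320) = 145950 + 11296320 = 11442270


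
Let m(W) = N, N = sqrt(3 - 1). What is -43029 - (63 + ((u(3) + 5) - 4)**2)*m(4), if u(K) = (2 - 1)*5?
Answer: -43029 - 99*sqrt(2) ≈ -43169.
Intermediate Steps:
u(K) = 5 (u(K) = 1*5 = 5)
N = sqrt(2) ≈ 1.4142
m(W) = sqrt(2)
-43029 - (63 + ((u(3) + 5) - 4)**2)*m(4) = -43029 - (63 + ((5 + 5) - 4)**2)*sqrt(2) = -43029 - (63 + (10 - 4)**2)*sqrt(2) = -43029 - (63 + 6**2)*sqrt(2) = -43029 - (63 + 36)*sqrt(2) = -43029 - 99*sqrt(2)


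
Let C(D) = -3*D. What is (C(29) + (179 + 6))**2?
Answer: 9604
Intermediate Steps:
(C(29) + (179 + 6))**2 = (-3*29 + (179 + 6))**2 = (-87 + 185)**2 = 98**2 = 9604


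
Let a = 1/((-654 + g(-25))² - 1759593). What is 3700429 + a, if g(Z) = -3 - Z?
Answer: 5033208812500/1360169 ≈ 3.7004e+6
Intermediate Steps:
a = -1/1360169 (a = 1/((-654 + (-3 - 1*(-25)))² - 1759593) = 1/((-654 + (-3 + 25))² - 1759593) = 1/((-654 + 22)² - 1759593) = 1/((-632)² - 1759593) = 1/(399424 - 1759593) = 1/(-1360169) = -1/1360169 ≈ -7.3520e-7)
3700429 + a = 3700429 - 1/1360169 = 5033208812500/1360169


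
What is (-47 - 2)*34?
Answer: -1666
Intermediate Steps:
(-47 - 2)*34 = -49*34 = -1666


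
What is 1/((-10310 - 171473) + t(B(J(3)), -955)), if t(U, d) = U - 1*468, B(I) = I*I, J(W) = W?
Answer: -1/182242 ≈ -5.4872e-6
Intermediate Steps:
B(I) = I²
t(U, d) = -468 + U (t(U, d) = U - 468 = -468 + U)
1/((-10310 - 171473) + t(B(J(3)), -955)) = 1/((-10310 - 171473) + (-468 + 3²)) = 1/(-181783 + (-468 + 9)) = 1/(-181783 - 459) = 1/(-182242) = -1/182242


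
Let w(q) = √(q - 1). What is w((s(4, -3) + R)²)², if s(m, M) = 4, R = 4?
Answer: 63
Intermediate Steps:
w(q) = √(-1 + q)
w((s(4, -3) + R)²)² = (√(-1 + (4 + 4)²))² = (√(-1 + 8²))² = (√(-1 + 64))² = (√63)² = (3*√7)² = 63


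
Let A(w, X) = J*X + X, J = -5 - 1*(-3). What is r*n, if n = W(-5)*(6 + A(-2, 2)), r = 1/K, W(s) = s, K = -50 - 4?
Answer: 10/27 ≈ 0.37037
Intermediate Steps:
K = -54
J = -2 (J = -5 + 3 = -2)
A(w, X) = -X (A(w, X) = -2*X + X = -X)
r = -1/54 (r = 1/(-54) = -1/54 ≈ -0.018519)
n = -20 (n = -5*(6 - 1*2) = -5*(6 - 2) = -5*4 = -20)
r*n = -1/54*(-20) = 10/27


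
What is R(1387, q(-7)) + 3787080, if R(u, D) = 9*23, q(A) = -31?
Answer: 3787287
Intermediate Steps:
R(u, D) = 207
R(1387, q(-7)) + 3787080 = 207 + 3787080 = 3787287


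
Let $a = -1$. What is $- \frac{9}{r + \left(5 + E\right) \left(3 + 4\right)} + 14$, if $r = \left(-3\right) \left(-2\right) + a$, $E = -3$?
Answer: $\frac{257}{19} \approx 13.526$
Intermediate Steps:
$r = 5$ ($r = \left(-3\right) \left(-2\right) - 1 = 6 - 1 = 5$)
$- \frac{9}{r + \left(5 + E\right) \left(3 + 4\right)} + 14 = - \frac{9}{5 + \left(5 - 3\right) \left(3 + 4\right)} + 14 = - \frac{9}{5 + 2 \cdot 7} + 14 = - \frac{9}{5 + 14} + 14 = - \frac{9}{19} + 14 = \frac{257}{19}$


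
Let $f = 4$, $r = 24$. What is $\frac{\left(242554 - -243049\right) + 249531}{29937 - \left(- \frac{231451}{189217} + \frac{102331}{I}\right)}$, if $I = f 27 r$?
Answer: $\frac{360546811402176}{14663852696933} \approx 24.587$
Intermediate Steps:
$I = 2592$ ($I = 4 \cdot 27 \cdot 24 = 108 \cdot 24 = 2592$)
$\frac{\left(242554 - -243049\right) + 249531}{29937 - \left(- \frac{231451}{189217} + \frac{102331}{I}\right)} = \frac{\left(242554 - -243049\right) + 249531}{29937 - \left(- \frac{231451}{189217} + \frac{102331}{2592}\right)} = \frac{\left(242554 + 243049\right) + 249531}{29937 - \frac{18762843835}{490450464}} = \frac{485603 + 249531}{29937 + \left(\frac{231451}{189217} - \frac{102331}{2592}\right)} = \frac{735134}{29937 - \frac{18762843835}{490450464}} = \frac{735134}{\frac{14663852696933}{490450464}} = 735134 \cdot \frac{490450464}{14663852696933} = \frac{360546811402176}{14663852696933}$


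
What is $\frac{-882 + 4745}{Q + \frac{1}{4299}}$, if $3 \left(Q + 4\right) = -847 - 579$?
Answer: $- \frac{16607037}{2060653} \approx -8.0591$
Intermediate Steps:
$Q = - \frac{1438}{3}$ ($Q = -4 + \frac{-847 - 579}{3} = -4 + \frac{1}{3} \left(-1426\right) = -4 - \frac{1426}{3} = - \frac{1438}{3} \approx -479.33$)
$\frac{-882 + 4745}{Q + \frac{1}{4299}} = \frac{-882 + 4745}{- \frac{1438}{3} + \frac{1}{4299}} = \frac{3863}{- \frac{1438}{3} + \frac{1}{4299}} = \frac{3863}{- \frac{2060653}{4299}} = 3863 \left(- \frac{4299}{2060653}\right) = - \frac{16607037}{2060653}$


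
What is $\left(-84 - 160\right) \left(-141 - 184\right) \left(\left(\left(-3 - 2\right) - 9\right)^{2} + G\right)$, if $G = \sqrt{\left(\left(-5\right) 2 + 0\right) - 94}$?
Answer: $15542800 + 158600 i \sqrt{26} \approx 1.5543 \cdot 10^{7} + 8.087 \cdot 10^{5} i$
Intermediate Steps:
$G = 2 i \sqrt{26}$ ($G = \sqrt{\left(-10 + 0\right) - 94} = \sqrt{-10 - 94} = \sqrt{-104} = 2 i \sqrt{26} \approx 10.198 i$)
$\left(-84 - 160\right) \left(-141 - 184\right) \left(\left(\left(-3 - 2\right) - 9\right)^{2} + G\right) = \left(-84 - 160\right) \left(-141 - 184\right) \left(\left(\left(-3 - 2\right) - 9\right)^{2} + 2 i \sqrt{26}\right) = \left(-244\right) \left(-325\right) \left(\left(-5 - 9\right)^{2} + 2 i \sqrt{26}\right) = 79300 \left(\left(-14\right)^{2} + 2 i \sqrt{26}\right) = 79300 \left(196 + 2 i \sqrt{26}\right) = 15542800 + 158600 i \sqrt{26}$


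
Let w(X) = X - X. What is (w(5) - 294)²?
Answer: 86436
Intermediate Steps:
w(X) = 0
(w(5) - 294)² = (0 - 294)² = (-294)² = 86436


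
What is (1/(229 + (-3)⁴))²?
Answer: 1/96100 ≈ 1.0406e-5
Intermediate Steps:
(1/(229 + (-3)⁴))² = (1/(229 + 81))² = (1/310)² = 1/96100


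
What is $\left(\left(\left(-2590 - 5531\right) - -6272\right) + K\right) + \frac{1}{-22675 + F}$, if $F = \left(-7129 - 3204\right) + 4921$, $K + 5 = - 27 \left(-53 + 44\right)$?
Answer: $- \frac{45248158}{28087} \approx -1611.0$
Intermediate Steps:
$K = 238$ ($K = -5 - 27 \left(-53 + 44\right) = -5 - -243 = -5 + 243 = 238$)
$F = -5412$ ($F = -10333 + 4921 = -5412$)
$\left(\left(\left(-2590 - 5531\right) - -6272\right) + K\right) + \frac{1}{-22675 + F} = \left(\left(\left(-2590 - 5531\right) - -6272\right) + 238\right) + \frac{1}{-22675 - 5412} = \left(\left(-8121 + 6272\right) + 238\right) + \frac{1}{-28087} = \left(-1849 + 238\right) - \frac{1}{28087} = -1611 - \frac{1}{28087} = - \frac{45248158}{28087}$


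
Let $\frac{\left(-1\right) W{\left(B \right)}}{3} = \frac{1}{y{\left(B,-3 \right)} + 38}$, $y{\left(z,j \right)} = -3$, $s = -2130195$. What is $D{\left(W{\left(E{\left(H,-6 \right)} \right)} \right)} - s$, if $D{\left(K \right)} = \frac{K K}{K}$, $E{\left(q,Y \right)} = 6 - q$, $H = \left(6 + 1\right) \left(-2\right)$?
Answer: $\frac{74556822}{35} \approx 2.1302 \cdot 10^{6}$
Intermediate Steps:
$H = -14$ ($H = 7 \left(-2\right) = -14$)
$W{\left(B \right)} = - \frac{3}{35}$ ($W{\left(B \right)} = - \frac{3}{-3 + 38} = - \frac{3}{35}$)
$D{\left(K \right)} = K$ ($D{\left(K \right)} = \frac{K^{2}}{K} = K$)
$D{\left(W{\left(E{\left(H,-6 \right)} \right)} \right)} - s = - \frac{3}{35} - -2130195 = - \frac{3}{35} + 2130195 = \frac{74556822}{35}$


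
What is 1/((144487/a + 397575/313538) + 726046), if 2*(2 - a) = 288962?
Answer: 2384192458/1731034036259669 ≈ 1.3773e-6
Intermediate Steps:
a = -144479 (a = 2 - ½*288962 = 2 - 144481 = -144479)
1/((144487/a + 397575/313538) + 726046) = 1/((144487/(-144479) + 397575/313538) + 726046) = 1/((144487*(-1/144479) + 397575*(1/313538)) + 726046) = 1/((-144487/144479 + 20925/16502) + 726046) = 1/(638898601/2384192458 + 726046) = 1/(1731034036259669/2384192458) = 2384192458/1731034036259669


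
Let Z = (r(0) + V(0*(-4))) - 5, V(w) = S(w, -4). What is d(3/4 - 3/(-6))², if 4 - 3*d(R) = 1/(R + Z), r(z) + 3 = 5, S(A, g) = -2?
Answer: 4096/2025 ≈ 2.0227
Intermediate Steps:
r(z) = 2 (r(z) = -3 + 5 = 2)
V(w) = -2
Z = -5 (Z = (2 - 2) - 5 = 0 - 5 = -5)
d(R) = 4/3 - 1/(3*(-5 + R)) (d(R) = 4/3 - 1/(3*(R - 5)) = 4/3 - 1/(3*(-5 + R)))
d(3/4 - 3/(-6))² = ((-21 + 4*(3/4 - 3/(-6)))/(3*(-5 + (3/4 - 3/(-6)))))² = ((-21 + 4*(3*(¼) - 3*(-⅙)))/(3*(-5 + (3*(¼) - 3*(-⅙)))))² = ((-21 + 4*(¾ + ½))/(3*(-5 + (¾ + ½))))² = ((-21 + 4*(5/4))/(3*(-5 + 5/4)))² = ((-21 + 5)/(3*(-15/4)))² = ((⅓)*(-4/15)*(-16))² = (64/45)² = 4096/2025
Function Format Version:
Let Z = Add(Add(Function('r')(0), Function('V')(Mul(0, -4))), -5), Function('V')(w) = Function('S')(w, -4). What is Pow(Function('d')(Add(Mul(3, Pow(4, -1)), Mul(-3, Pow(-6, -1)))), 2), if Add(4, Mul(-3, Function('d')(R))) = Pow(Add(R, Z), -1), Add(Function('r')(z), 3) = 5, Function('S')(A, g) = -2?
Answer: Rational(4096, 2025) ≈ 2.0227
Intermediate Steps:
Function('r')(z) = 2 (Function('r')(z) = Add(-3, 5) = 2)
Function('V')(w) = -2
Z = -5 (Z = Add(Add(2, -2), -5) = Add(0, -5) = -5)
Function('d')(R) = Add(Rational(4, 3), Mul(Rational(-1, 3), Pow(Add(-5, R), -1))) (Function('d')(R) = Add(Rational(4, 3), Mul(Rational(-1, 3), Pow(Add(R, -5), -1))) = Add(Rational(4, 3), Mul(Rational(-1, 3), Pow(Add(-5, R), -1))))
Pow(Function('d')(Add(Mul(3, Pow(4, -1)), Mul(-3, Pow(-6, -1)))), 2) = Pow(Mul(Rational(1, 3), Pow(Add(-5, Add(Mul(3, Pow(4, -1)), Mul(-3, Pow(-6, -1)))), -1), Add(-21, Mul(4, Add(Mul(3, Pow(4, -1)), Mul(-3, Pow(-6, -1)))))), 2) = Pow(Mul(Rational(1, 3), Pow(Add(-5, Add(Mul(3, Rational(1, 4)), Mul(-3, Rational(-1, 6)))), -1), Add(-21, Mul(4, Add(Mul(3, Rational(1, 4)), Mul(-3, Rational(-1, 6)))))), 2) = Pow(Mul(Rational(1, 3), Pow(Add(-5, Add(Rational(3, 4), Rational(1, 2))), -1), Add(-21, Mul(4, Add(Rational(3, 4), Rational(1, 2))))), 2) = Pow(Mul(Rational(1, 3), Pow(Add(-5, Rational(5, 4)), -1), Add(-21, Mul(4, Rational(5, 4)))), 2) = Pow(Mul(Rational(1, 3), Pow(Rational(-15, 4), -1), Add(-21, 5)), 2) = Pow(Mul(Rational(1, 3), Rational(-4, 15), -16), 2) = Pow(Rational(64, 45), 2) = Rational(4096, 2025)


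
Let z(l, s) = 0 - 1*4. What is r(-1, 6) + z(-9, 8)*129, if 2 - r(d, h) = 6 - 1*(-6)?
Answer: -526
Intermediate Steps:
z(l, s) = -4 (z(l, s) = 0 - 4 = -4)
r(d, h) = -10 (r(d, h) = 2 - (6 - 1*(-6)) = 2 - (6 + 6) = 2 - 1*12 = 2 - 12 = -10)
r(-1, 6) + z(-9, 8)*129 = -10 - 4*129 = -10 - 516 = -526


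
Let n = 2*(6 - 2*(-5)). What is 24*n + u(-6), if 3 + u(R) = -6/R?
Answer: 766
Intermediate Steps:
n = 32 (n = 2*(6 + 10) = 2*16 = 32)
u(R) = -3 - 6/R
24*n + u(-6) = 24*32 + (-3 - 6/(-6)) = 768 + (-3 - 6*(-1/6)) = 768 + (-3 + 1) = 768 - 2 = 766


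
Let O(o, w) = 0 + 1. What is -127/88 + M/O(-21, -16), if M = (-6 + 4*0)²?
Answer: 3041/88 ≈ 34.557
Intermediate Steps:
O(o, w) = 1
M = 36 (M = (-6 + 0)² = (-6)² = 36)
-127/88 + M/O(-21, -16) = -127/88 + 36/1 = -127*1/88 + 36*1 = -127/88 + 36 = 3041/88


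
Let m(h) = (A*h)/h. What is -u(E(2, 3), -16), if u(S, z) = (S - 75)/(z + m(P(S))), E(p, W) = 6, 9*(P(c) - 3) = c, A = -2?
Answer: -23/6 ≈ -3.8333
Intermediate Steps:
P(c) = 3 + c/9
m(h) = -2 (m(h) = (-2*h)/h = -2)
u(S, z) = (-75 + S)/(-2 + z) (u(S, z) = (S - 75)/(z - 2) = (-75 + S)/(-2 + z))
-u(E(2, 3), -16) = -(-75 + 6)/(-2 - 16) = -(-69)/(-18) = -(-1)*(-69)/18 = -1*23/6 = -23/6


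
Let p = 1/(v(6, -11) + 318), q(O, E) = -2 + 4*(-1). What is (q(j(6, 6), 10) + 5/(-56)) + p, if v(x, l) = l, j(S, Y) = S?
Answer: -104631/17192 ≈ -6.0860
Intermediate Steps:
q(O, E) = -6 (q(O, E) = -2 - 4 = -6)
p = 1/307 (p = 1/(-11 + 318) = 1/307 ≈ 0.0032573)
(q(j(6, 6), 10) + 5/(-56)) + p = (-6 + 5/(-56)) + 1/307 = (-6 + 5*(-1/56)) + 1/307 = (-6 - 5/56) + 1/307 = -341/56 + 1/307 = -104631/17192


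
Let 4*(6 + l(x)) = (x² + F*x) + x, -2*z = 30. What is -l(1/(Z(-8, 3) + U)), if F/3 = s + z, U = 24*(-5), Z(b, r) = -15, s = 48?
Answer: 450899/72900 ≈ 6.1852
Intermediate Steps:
z = -15 (z = -½*30 = -15)
U = -120
F = 99 (F = 3*(48 - 15) = 3*33 = 99)
l(x) = -6 + 25*x + x²/4 (l(x) = -6 + ((x² + 99*x) + x)/4 = -6 + (x² + 100*x)/4 = -6 + (25*x + x²/4) = -6 + 25*x + x²/4)
-l(1/(Z(-8, 3) + U)) = -(-6 + 25/(-15 - 120) + (1/(-15 - 120))²/4) = -(-6 + 25/(-135) + (1/(-135))²/4) = -(-6 + 25*(-1/135) + (-1/135)²/4) = -(-6 - 5/27 + (¼)*(1/18225)) = -(-6 - 5/27 + 1/72900) = -1*(-450899/72900) = 450899/72900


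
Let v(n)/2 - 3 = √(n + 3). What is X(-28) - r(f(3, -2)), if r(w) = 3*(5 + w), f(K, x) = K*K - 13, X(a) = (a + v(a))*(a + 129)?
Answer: -2225 + 1010*I ≈ -2225.0 + 1010.0*I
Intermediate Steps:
v(n) = 6 + 2*√(3 + n) (v(n) = 6 + 2*√(n + 3) = 6 + 2*√(3 + n))
X(a) = (129 + a)*(6 + a + 2*√(3 + a)) (X(a) = (a + (6 + 2*√(3 + a)))*(a + 129) = (6 + a + 2*√(3 + a))*(129 + a) = (129 + a)*(6 + a + 2*√(3 + a)))
f(K, x) = -13 + K² (f(K, x) = K² - 13 = -13 + K²)
r(w) = 15 + 3*w
X(-28) - r(f(3, -2)) = (774 + (-28)² + 135*(-28) + 258*√(3 - 28) + 2*(-28)*√(3 - 28)) - (15 + 3*(-13 + 3²)) = (774 + 784 - 3780 + 258*√(-25) + 2*(-28)*√(-25)) - (15 + 3*(-13 + 9)) = (774 + 784 - 3780 + 258*(5*I) + 2*(-28)*(5*I)) - (15 + 3*(-4)) = (774 + 784 - 3780 + 1290*I - 280*I) - (15 - 12) = (-2222 + 1010*I) - 1*3 = (-2222 + 1010*I) - 3 = -2225 + 1010*I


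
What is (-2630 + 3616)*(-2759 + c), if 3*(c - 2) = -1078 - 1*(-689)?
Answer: -8538760/3 ≈ -2.8463e+6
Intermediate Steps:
c = -383/3 (c = 2 + (-1078 - 1*(-689))/3 = 2 + (-1078 + 689)/3 = 2 + (⅓)*(-389) = 2 - 389/3 = -383/3 ≈ -127.67)
(-2630 + 3616)*(-2759 + c) = (-2630 + 3616)*(-2759 - 383/3) = 986*(-8660/3) = -8538760/3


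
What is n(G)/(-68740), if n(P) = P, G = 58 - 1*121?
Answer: 9/9820 ≈ 0.00091650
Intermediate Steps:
G = -63 (G = 58 - 121 = -63)
n(G)/(-68740) = -63/(-68740) = -63*(-1/68740) = 9/9820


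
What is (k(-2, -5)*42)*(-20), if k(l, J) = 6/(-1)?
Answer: 5040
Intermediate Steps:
k(l, J) = -6 (k(l, J) = 6*(-1) = -6)
(k(-2, -5)*42)*(-20) = -6*42*(-20) = -252*(-20) = 5040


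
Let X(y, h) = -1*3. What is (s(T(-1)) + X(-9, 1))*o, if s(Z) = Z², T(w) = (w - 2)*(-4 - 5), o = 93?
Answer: 67518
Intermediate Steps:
X(y, h) = -3
T(w) = 18 - 9*w (T(w) = (-2 + w)*(-9) = 18 - 9*w)
(s(T(-1)) + X(-9, 1))*o = ((18 - 9*(-1))² - 3)*93 = ((18 + 9)² - 3)*93 = (27² - 3)*93 = (729 - 3)*93 = 726*93 = 67518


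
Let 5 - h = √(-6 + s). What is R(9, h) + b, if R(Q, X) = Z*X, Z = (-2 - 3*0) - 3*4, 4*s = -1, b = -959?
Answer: -1029 + 35*I ≈ -1029.0 + 35.0*I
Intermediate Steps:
s = -¼ (s = (¼)*(-1) = -¼ ≈ -0.25000)
Z = -14 (Z = (-2 + 0) - 12 = -2 - 12 = -14)
h = 5 - 5*I/2 (h = 5 - √(-6 - ¼) = 5 - √(-25/4) = 5 - 5*I/2 ≈ 5.0 - 2.5*I)
R(Q, X) = -14*X
R(9, h) + b = -14*(5 - 5*I/2) - 959 = (-70 + 35*I) - 959 = -1029 + 35*I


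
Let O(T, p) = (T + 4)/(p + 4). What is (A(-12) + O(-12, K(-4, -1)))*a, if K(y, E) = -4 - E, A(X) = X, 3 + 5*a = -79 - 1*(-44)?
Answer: 152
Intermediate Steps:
a = -38/5 (a = -⅗ + (-79 - 1*(-44))/5 = -⅗ + (-79 + 44)/5 = -⅗ + (⅕)*(-35) = -⅗ - 7 = -38/5 ≈ -7.6000)
O(T, p) = (4 + T)/(4 + p)
(A(-12) + O(-12, K(-4, -1)))*a = (-12 + (4 - 12)/(4 + (-4 - 1*(-1))))*(-38/5) = (-12 - 8/(4 + (-4 + 1)))*(-38/5) = (-12 - 8/(4 - 3))*(-38/5) = (-12 - 8/1)*(-38/5) = (-12 + 1*(-8))*(-38/5) = (-12 - 8)*(-38/5) = -20*(-38/5) = 152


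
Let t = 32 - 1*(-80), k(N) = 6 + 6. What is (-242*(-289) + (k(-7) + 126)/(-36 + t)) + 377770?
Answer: 17012973/38 ≈ 4.4771e+5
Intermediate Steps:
k(N) = 12
t = 112 (t = 32 + 80 = 112)
(-242*(-289) + (k(-7) + 126)/(-36 + t)) + 377770 = (-242*(-289) + (12 + 126)/(-36 + 112)) + 377770 = (69938 + 138/76) + 377770 = (69938 + 138*(1/76)) + 377770 = (69938 + 69/38) + 377770 = 2657713/38 + 377770 = 17012973/38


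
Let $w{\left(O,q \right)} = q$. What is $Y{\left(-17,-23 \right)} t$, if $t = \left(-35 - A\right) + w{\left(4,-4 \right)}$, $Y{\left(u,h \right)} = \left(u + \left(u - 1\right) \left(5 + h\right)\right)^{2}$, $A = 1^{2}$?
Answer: $-3769960$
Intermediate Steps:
$A = 1$
$Y{\left(u,h \right)} = \left(u + \left(-1 + u\right) \left(5 + h\right)\right)^{2}$
$t = -40$ ($t = \left(-35 - 1\right) - 4 = -36 - 4 = -40$)
$Y{\left(-17,-23 \right)} t = \left(-5 - -23 + 6 \left(-17\right) - -391\right)^{2} \left(-40\right) = \left(-5 + 23 - 102 + 391\right)^{2} \left(-40\right) = 307^{2} \left(-40\right) = 94249 \left(-40\right) = -3769960$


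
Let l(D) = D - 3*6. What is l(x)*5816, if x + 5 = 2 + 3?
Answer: -104688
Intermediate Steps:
x = 0 (x = -5 + (2 + 3) = -5 + 5 = 0)
l(D) = -18 + D (l(D) = D - 18 = -18 + D)
l(x)*5816 = (-18 + 0)*5816 = -18*5816 = -104688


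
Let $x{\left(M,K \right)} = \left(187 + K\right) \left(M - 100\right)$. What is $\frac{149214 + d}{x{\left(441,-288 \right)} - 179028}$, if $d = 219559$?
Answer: $- \frac{368773}{213469} \approx -1.7275$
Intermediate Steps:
$x{\left(M,K \right)} = \left(-100 + M\right) \left(187 + K\right)$ ($x{\left(M,K \right)} = \left(187 + K\right) \left(-100 + M\right) = \left(-100 + M\right) \left(187 + K\right)$)
$\frac{149214 + d}{x{\left(441,-288 \right)} - 179028} = \frac{149214 + 219559}{\left(-18700 - -28800 + 187 \cdot 441 - 127008\right) - 179028} = \frac{368773}{\left(-18700 + 28800 + 82467 - 127008\right) - 179028} = \frac{368773}{-34441 - 179028} = \frac{368773}{-213469} = 368773 \left(- \frac{1}{213469}\right) = - \frac{368773}{213469}$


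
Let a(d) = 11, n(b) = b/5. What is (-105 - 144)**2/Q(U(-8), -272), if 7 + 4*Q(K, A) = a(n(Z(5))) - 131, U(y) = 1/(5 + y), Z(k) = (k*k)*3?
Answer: -248004/127 ≈ -1952.8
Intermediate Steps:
Z(k) = 3*k**2 (Z(k) = k**2*3 = 3*k**2)
n(b) = b/5 (n(b) = b*(1/5) = b/5)
Q(K, A) = -127/4 (Q(K, A) = -7/4 + (11 - 131)/4 = -7/4 + (1/4)*(-120) = -7/4 - 30 = -127/4)
(-105 - 144)**2/Q(U(-8), -272) = (-105 - 144)**2/(-127/4) = (-249)**2*(-4/127) = 62001*(-4/127) = -248004/127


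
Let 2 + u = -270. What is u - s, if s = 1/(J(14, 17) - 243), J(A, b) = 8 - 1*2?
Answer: -64463/237 ≈ -272.00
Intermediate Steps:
u = -272 (u = -2 - 270 = -272)
J(A, b) = 6 (J(A, b) = 8 - 2 = 6)
s = -1/237 (s = 1/(6 - 243) = 1/(-237) = -1/237 ≈ -0.0042194)
u - s = -272 - 1*(-1/237) = -272 + 1/237 = -64463/237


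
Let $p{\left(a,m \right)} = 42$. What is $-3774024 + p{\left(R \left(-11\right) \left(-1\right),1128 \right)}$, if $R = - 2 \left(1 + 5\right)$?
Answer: $-3773982$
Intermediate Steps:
$R = -12$ ($R = \left(-2\right) 6 = -12$)
$-3774024 + p{\left(R \left(-11\right) \left(-1\right),1128 \right)} = -3774024 + 42 = -3773982$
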